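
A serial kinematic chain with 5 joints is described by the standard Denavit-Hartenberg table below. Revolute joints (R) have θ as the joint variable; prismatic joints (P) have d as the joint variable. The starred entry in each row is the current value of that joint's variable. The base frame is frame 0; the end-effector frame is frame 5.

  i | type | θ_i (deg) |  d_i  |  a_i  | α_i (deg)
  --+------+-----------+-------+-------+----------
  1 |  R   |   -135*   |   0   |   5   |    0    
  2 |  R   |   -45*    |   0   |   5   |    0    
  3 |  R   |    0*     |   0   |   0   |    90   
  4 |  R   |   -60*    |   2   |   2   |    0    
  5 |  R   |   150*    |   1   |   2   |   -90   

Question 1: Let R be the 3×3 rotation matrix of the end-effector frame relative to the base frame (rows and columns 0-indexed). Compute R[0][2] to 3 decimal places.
1.000

End-effector z-axis (col 2 of R) = (1.0000,0.0000,-0.0000)
R[0][2] = 1.0000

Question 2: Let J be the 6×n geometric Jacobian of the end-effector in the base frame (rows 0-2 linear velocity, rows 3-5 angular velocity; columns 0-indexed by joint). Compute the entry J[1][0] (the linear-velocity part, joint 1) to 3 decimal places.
axis z_0 = ẑ; lever o_n−o_0 = (-9.5355,-0.5355,0.2679)
cross product → J_v[:, 0] = (0.5355,-9.5355,0.0000)
J_ω[:, 0] = z_0
entry J[1][0] = -9.5355

-9.536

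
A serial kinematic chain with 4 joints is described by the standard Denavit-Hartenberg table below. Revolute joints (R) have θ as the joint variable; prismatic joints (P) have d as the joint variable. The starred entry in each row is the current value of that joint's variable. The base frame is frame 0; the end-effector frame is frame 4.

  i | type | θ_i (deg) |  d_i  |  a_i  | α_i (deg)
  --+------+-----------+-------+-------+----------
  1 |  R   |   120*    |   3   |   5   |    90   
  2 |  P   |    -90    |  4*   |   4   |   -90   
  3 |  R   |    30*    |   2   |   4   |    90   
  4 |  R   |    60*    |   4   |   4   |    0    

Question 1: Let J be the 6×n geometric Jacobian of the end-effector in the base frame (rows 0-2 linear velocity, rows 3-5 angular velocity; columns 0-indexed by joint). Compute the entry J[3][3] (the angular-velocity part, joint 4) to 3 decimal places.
0.750

axis z_3 = (0.7500,0.4330,-0.5000); lever o_n−o_3 = (0.4019,4.2321,-3.7321)
cross product → J_v[:, 3] = (0.5000,2.5981,3.0000)
J_ω[:, 3] = z_3
entry J[3][3] = 0.7500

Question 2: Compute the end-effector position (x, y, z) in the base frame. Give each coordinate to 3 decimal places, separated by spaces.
-1.366 11.294 -8.196

after link 1: o_1 = (-2.5000, 4.3301, 3.0000)
after link 2: o_2 = (0.9641, 6.3301, -1.0000)
after link 3: o_3 = (-1.7679, 7.0622, -4.4641)
after link 4: o_4 = (-1.3660, 11.2942, -8.1962)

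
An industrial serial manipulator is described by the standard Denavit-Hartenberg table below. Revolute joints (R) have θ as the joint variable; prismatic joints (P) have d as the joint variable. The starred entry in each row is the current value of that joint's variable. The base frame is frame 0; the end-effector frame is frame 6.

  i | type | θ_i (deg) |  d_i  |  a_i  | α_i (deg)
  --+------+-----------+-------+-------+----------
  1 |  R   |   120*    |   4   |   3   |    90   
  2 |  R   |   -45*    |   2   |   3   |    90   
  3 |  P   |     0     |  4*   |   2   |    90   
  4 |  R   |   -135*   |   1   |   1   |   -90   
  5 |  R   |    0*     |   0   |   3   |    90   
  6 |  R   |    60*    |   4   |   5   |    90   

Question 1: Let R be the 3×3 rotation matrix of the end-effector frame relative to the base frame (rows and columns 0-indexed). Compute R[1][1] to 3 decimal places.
End-effector y-axis (col 1 of R) = (-0.8660,-0.5000,-0.0000)
R[1][1] = -0.5000

-0.500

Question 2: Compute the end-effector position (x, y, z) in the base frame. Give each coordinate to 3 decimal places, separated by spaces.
-6.617 5.460 4.136

after link 1: o_1 = (-1.5000, 2.5981, 4.0000)
after link 2: o_2 = (-0.8286, 5.4352, 1.8787)
after link 3: o_3 = (-0.1215, 4.2104, -2.3640)
after link 4: o_4 = (-0.9875, 3.7104, -1.3640)
after link 5: o_5 = (-0.9875, 3.7104, 1.6360)
after link 6: o_6 = (-6.6167, 5.4604, 4.1360)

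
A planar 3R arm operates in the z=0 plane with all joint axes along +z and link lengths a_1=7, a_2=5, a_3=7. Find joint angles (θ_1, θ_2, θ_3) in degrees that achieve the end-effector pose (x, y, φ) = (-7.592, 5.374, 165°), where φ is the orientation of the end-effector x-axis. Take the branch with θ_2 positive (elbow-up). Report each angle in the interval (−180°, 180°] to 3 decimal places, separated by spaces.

60.005 149.998 -45.003

wrist centre = target − a_3·(cos φ, sin φ) = (-0.8305, 3.5623)
cos θ_2 = (13.3795−7²−5²)/(2·7·5) = -0.8660; θ_2 = 149.9979° (elbow-up)
β = atan2(3.5623,-0.8305) = 103.1237°; ψ = atan2(2.5002,2.6700) = 43.1189°
θ_1 = β − ψ = 60.0048°
θ_3 = φ − θ_1 − θ_2 = -45.0027° (wrapped to (-180°,180°])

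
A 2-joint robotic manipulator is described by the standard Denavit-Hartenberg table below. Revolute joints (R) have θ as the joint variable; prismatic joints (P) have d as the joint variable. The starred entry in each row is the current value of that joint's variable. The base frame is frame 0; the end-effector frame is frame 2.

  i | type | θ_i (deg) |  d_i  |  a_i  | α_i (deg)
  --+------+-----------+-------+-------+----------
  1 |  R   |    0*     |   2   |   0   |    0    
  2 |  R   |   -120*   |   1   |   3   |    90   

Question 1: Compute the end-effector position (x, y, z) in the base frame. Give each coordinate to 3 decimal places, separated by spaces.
-1.500 -2.598 3.000

after link 1: o_1 = (0.0000, 0.0000, 2.0000)
after link 2: o_2 = (-1.5000, -2.5981, 3.0000)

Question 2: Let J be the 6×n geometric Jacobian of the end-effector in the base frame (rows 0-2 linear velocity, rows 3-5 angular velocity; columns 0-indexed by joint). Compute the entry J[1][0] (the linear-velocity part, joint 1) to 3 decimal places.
axis z_0 = ẑ; lever o_n−o_0 = (-1.5000,-2.5981,3.0000)
cross product → J_v[:, 0] = (2.5981,-1.5000,0.0000)
J_ω[:, 0] = z_0
entry J[1][0] = -1.5000

-1.500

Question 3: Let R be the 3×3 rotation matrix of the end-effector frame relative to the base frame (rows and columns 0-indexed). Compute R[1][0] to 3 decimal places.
-0.866

End-effector x-axis (col 0 of R) = (-0.5000,-0.8660,0.0000)
R[1][0] = -0.8660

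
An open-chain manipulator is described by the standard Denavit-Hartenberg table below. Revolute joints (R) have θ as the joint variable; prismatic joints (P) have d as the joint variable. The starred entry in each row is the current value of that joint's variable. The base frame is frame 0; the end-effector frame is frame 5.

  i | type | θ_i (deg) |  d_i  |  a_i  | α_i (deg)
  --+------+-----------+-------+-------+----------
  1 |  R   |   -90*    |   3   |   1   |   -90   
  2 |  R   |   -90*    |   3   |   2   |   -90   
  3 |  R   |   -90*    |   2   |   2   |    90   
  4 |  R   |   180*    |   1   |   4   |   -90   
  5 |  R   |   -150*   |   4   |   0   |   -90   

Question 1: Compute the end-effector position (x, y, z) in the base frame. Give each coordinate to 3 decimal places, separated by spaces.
after link 1: o_1 = (0.0000, -1.0000, 3.0000)
after link 2: o_2 = (3.0000, -1.0000, 5.0000)
after link 3: o_3 = (5.0000, -3.0000, 5.0000)
after link 4: o_4 = (1.0000, -3.0000, 4.0000)
after link 5: o_5 = (1.0000, 1.0000, 4.0000)

1.000 1.000 4.000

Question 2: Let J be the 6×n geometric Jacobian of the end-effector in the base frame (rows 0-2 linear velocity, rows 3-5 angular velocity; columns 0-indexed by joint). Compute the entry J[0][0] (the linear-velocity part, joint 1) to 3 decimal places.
axis z_0 = ẑ; lever o_n−o_0 = (1.0000,1.0000,4.0000)
cross product → J_v[:, 0] = (-1.0000,1.0000,0.0000)
J_ω[:, 0] = z_0
entry J[0][0] = -1.0000

-1.000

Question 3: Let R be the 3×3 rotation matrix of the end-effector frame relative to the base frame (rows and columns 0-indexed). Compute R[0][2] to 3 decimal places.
-0.500

End-effector z-axis (col 2 of R) = (-0.5000,-0.0000,-0.8660)
R[0][2] = -0.5000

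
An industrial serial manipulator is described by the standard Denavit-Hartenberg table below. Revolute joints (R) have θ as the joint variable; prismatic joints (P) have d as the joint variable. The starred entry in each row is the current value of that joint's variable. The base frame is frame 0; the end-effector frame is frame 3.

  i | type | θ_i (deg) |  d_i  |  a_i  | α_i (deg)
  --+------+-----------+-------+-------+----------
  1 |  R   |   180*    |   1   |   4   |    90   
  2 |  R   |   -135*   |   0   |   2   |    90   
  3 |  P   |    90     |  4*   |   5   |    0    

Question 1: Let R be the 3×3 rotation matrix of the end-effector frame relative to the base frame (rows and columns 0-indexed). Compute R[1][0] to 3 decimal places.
1.000

End-effector x-axis (col 0 of R) = (0.0000,1.0000,-0.0000)
R[1][0] = 1.0000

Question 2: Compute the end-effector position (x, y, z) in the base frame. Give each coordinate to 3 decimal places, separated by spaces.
0.243 5.000 2.414

after link 1: o_1 = (-4.0000, 0.0000, 1.0000)
after link 2: o_2 = (-2.5858, 0.0000, -0.4142)
after link 3: o_3 = (0.2426, 5.0000, 2.4142)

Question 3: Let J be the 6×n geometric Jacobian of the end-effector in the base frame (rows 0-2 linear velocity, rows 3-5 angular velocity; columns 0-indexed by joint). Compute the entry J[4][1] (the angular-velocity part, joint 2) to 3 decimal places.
1.000

axis z_1 = (0.0000,1.0000,0.0000); lever o_n−o_1 = (4.2426,5.0000,1.4142)
cross product → J_v[:, 1] = (1.4142,0.0000,-4.2426)
J_ω[:, 1] = z_1
entry J[4][1] = 1.0000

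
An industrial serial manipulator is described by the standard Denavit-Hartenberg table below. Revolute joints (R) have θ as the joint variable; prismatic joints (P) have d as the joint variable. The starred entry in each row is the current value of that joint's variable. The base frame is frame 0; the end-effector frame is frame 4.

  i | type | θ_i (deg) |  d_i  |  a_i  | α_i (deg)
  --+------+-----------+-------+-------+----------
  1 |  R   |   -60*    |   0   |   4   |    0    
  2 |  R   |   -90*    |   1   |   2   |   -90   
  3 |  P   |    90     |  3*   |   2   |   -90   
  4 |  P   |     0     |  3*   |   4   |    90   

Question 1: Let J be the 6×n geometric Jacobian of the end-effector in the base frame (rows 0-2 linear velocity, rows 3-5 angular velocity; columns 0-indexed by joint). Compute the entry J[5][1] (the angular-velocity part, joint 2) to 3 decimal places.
1.000

axis z_1 = (0.0000,0.0000,1.0000); lever o_n−o_1 = (2.3660,-2.0981,-5.0000)
cross product → J_v[:, 1] = (2.0981,2.3660,-0.0000)
J_ω[:, 1] = z_1
entry J[5][1] = 1.0000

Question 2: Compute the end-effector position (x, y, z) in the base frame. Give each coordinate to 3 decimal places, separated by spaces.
after link 1: o_1 = (2.0000, -3.4641, 0.0000)
after link 2: o_2 = (0.2679, -4.4641, 1.0000)
after link 3: o_3 = (1.7679, -7.0622, -1.0000)
after link 4: o_4 = (4.3660, -5.5622, -5.0000)

4.366 -5.562 -5.000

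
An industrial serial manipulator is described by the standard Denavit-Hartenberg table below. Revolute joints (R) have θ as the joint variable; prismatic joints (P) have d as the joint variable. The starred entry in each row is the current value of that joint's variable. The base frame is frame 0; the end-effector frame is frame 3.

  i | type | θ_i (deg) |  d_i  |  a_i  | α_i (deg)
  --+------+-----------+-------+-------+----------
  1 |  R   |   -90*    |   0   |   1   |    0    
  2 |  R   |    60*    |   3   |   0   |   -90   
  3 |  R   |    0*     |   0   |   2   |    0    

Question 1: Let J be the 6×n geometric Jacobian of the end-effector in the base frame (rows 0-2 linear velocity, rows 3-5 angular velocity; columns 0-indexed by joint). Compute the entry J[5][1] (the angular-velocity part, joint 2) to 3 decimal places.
1.000

axis z_1 = (0.0000,0.0000,1.0000); lever o_n−o_1 = (1.7321,-1.0000,3.0000)
cross product → J_v[:, 1] = (1.0000,1.7321,-0.0000)
J_ω[:, 1] = z_1
entry J[5][1] = 1.0000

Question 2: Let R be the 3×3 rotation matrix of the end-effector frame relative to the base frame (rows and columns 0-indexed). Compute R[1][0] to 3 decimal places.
End-effector x-axis (col 0 of R) = (0.8660,-0.5000,0.0000)
R[1][0] = -0.5000

-0.500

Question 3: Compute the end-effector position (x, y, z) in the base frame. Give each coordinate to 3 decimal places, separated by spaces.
1.732 -2.000 3.000

after link 1: o_1 = (0.0000, -1.0000, 0.0000)
after link 2: o_2 = (0.0000, -1.0000, 3.0000)
after link 3: o_3 = (1.7321, -2.0000, 3.0000)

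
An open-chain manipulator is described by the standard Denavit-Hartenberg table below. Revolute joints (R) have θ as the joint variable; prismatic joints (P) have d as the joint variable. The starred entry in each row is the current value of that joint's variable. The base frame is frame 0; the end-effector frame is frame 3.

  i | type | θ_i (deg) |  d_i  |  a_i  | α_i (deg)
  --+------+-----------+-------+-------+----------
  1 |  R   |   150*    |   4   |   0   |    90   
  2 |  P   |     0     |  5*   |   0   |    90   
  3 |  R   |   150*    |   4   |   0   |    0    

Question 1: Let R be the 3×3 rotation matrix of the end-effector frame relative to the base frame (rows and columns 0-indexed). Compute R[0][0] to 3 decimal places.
End-effector x-axis (col 0 of R) = (1.0000,0.0000,0.0000)
R[0][0] = 1.0000

1.000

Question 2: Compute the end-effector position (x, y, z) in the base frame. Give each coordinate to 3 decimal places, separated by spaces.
2.500 4.330 0.000

after link 1: o_1 = (0.0000, 0.0000, 4.0000)
after link 2: o_2 = (2.5000, 4.3301, 4.0000)
after link 3: o_3 = (2.5000, 4.3301, 0.0000)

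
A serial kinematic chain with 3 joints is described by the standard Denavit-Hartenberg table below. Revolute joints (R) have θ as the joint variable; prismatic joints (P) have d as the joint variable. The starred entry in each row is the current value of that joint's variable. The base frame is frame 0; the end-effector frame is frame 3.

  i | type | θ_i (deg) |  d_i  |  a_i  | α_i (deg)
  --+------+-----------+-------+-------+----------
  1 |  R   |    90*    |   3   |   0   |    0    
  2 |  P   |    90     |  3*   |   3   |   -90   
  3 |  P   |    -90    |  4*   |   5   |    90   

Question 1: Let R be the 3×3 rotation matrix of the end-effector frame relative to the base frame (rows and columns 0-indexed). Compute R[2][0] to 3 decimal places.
1.000

End-effector x-axis (col 0 of R) = (-0.0000,0.0000,1.0000)
R[2][0] = 1.0000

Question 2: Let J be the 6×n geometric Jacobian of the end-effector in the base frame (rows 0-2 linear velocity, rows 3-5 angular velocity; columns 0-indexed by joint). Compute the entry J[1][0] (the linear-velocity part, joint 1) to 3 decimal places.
axis z_0 = ẑ; lever o_n−o_0 = (-3.0000,-4.0000,11.0000)
cross product → J_v[:, 0] = (4.0000,-3.0000,0.0000)
J_ω[:, 0] = z_0
entry J[1][0] = -3.0000

-3.000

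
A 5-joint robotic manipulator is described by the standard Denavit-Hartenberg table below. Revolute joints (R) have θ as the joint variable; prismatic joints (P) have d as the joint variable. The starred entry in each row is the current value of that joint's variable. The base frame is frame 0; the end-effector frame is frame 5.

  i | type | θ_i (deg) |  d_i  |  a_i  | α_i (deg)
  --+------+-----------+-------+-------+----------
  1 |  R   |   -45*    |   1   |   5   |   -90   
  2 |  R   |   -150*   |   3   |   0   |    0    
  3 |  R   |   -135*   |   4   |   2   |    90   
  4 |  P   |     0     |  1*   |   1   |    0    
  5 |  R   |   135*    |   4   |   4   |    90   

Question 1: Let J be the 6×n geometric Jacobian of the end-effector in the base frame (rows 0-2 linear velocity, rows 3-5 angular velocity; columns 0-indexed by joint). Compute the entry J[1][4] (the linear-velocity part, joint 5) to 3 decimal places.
-1.482

axis z_4 = (0.6830,-0.6830,0.2588); lever o_n−o_4 = (4.2144,-0.2144,3.7673)
cross product → J_v[:, 4] = (-2.5176,-1.4824,2.7321)
J_ω[:, 4] = z_4
entry J[1][4] = -1.4824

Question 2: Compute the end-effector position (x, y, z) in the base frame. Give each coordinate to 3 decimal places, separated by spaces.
13.932 -0.032 2.128

after link 1: o_1 = (3.5355, -3.5355, 1.0000)
after link 2: o_2 = (5.6569, -1.4142, 1.0000)
after link 3: o_3 = (8.8513, 1.0482, -0.9319)
after link 4: o_4 = (9.7173, 0.1822, -1.6390)
after link 5: o_5 = (13.9317, -0.0322, 2.1284)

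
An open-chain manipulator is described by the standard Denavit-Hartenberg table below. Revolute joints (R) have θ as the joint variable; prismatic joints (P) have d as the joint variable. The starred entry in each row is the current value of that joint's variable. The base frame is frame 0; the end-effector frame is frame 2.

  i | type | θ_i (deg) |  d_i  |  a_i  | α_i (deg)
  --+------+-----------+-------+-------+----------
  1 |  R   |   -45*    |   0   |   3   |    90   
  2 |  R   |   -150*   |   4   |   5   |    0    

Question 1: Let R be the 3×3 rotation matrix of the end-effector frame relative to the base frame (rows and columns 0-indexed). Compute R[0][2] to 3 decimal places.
-0.707

End-effector z-axis (col 2 of R) = (-0.7071,-0.7071,0.0000)
R[0][2] = -0.7071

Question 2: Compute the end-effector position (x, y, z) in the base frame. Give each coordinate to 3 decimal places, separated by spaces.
-3.769 -1.888 -2.500

after link 1: o_1 = (2.1213, -2.1213, 0.0000)
after link 2: o_2 = (-3.7690, -1.8879, -2.5000)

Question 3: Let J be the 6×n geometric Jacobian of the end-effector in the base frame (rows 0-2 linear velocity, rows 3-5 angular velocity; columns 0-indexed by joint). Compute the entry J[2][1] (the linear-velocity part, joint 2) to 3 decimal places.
-4.330

axis z_1 = (-0.7071,-0.7071,0.0000); lever o_n−o_1 = (-5.8903,0.2334,-2.5000)
cross product → J_v[:, 1] = (1.7678,-1.7678,-4.3301)
J_ω[:, 1] = z_1
entry J[2][1] = -4.3301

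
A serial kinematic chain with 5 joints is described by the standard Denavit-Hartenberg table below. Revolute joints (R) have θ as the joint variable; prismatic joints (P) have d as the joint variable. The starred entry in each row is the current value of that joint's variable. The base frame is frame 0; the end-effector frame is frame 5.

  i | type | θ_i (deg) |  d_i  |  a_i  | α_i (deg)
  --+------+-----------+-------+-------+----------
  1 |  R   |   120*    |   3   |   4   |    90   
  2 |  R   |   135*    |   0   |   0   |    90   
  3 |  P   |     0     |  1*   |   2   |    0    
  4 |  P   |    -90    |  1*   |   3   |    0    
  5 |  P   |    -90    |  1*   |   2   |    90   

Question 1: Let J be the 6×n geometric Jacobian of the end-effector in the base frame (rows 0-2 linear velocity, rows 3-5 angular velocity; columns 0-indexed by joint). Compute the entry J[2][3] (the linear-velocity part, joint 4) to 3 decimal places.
prismatic axis z_3 = (-0.3536,0.6124,0.7071)
J_v[:, 3] = z_3; J_ω[:, 3] = (0,0,0)
entry J[2][3] = 0.7071

0.707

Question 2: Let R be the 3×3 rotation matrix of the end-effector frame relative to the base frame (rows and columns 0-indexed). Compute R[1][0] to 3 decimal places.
End-effector x-axis (col 0 of R) = (-0.3536,0.6124,-0.7071)
R[1][0] = 0.6124

0.612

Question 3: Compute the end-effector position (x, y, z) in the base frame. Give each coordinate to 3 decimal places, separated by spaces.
after link 1: o_1 = (-2.0000, 3.4641, 3.0000)
after link 2: o_2 = (-2.0000, 3.4641, 3.0000)
after link 3: o_3 = (-1.6464, 2.8517, 5.1213)
after link 4: o_4 = (-4.5981, 1.9641, 5.8284)
after link 5: o_5 = (-5.6587, 3.8012, 5.1213)

-5.659 3.801 5.121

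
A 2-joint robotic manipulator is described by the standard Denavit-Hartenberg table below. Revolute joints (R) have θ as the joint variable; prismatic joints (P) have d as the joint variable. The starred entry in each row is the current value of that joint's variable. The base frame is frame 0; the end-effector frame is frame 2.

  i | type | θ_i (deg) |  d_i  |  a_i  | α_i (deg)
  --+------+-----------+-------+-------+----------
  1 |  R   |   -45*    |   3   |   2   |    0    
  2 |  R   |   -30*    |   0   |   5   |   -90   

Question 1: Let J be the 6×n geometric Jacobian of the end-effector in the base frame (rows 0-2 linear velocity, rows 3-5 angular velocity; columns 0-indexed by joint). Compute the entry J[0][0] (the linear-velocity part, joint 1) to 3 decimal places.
axis z_0 = ẑ; lever o_n−o_0 = (2.7083,-6.2438,3.0000)
cross product → J_v[:, 0] = (6.2438,2.7083,-0.0000)
J_ω[:, 0] = z_0
entry J[0][0] = 6.2438

6.244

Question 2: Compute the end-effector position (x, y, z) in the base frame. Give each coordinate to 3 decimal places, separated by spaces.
2.708 -6.244 3.000

after link 1: o_1 = (1.4142, -1.4142, 3.0000)
after link 2: o_2 = (2.7083, -6.2438, 3.0000)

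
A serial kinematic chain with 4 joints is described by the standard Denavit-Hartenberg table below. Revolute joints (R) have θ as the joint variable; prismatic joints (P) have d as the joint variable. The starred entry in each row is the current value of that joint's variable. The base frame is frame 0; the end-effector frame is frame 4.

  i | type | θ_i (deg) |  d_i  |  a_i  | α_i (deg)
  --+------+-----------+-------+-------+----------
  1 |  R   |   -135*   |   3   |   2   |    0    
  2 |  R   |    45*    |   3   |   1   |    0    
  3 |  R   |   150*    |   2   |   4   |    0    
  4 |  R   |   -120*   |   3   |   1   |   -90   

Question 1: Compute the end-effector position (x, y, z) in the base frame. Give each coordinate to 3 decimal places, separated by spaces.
after link 1: o_1 = (-1.4142, -1.4142, 3.0000)
after link 2: o_2 = (-1.4142, -2.4142, 6.0000)
after link 3: o_3 = (0.5858, 1.0499, 8.0000)
after link 4: o_4 = (1.0858, 0.1839, 11.0000)

1.086 0.184 11.000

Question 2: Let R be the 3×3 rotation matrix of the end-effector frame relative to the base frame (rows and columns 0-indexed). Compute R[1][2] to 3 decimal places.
0.500

End-effector z-axis (col 2 of R) = (0.8660,0.5000,0.0000)
R[1][2] = 0.5000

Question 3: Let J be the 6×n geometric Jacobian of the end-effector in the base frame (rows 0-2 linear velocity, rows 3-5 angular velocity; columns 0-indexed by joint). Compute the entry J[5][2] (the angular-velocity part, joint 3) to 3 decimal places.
axis z_2 = (0.0000,0.0000,1.0000); lever o_n−o_2 = (2.5000,2.5981,5.0000)
cross product → J_v[:, 2] = (-2.5981,2.5000,0.0000)
J_ω[:, 2] = z_2
entry J[5][2] = 1.0000

1.000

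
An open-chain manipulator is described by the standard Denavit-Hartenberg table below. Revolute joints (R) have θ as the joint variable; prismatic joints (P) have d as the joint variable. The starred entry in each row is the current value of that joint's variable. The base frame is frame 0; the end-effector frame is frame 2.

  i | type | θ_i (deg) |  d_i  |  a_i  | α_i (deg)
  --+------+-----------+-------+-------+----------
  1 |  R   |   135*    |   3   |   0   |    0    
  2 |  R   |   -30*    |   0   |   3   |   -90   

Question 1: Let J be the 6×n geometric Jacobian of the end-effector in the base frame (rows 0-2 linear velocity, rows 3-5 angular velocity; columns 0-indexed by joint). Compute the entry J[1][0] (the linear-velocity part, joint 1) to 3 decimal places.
axis z_0 = ẑ; lever o_n−o_0 = (-0.7765,2.8978,3.0000)
cross product → J_v[:, 0] = (-2.8978,-0.7765,0.0000)
J_ω[:, 0] = z_0
entry J[1][0] = -0.7765

-0.776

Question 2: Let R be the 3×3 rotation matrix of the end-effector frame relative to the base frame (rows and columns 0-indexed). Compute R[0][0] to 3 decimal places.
End-effector x-axis (col 0 of R) = (-0.2588,0.9659,0.0000)
R[0][0] = -0.2588

-0.259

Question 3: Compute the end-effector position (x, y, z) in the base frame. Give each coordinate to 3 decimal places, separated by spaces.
after link 1: o_1 = (0.0000, 0.0000, 3.0000)
after link 2: o_2 = (-0.7765, 2.8978, 3.0000)

-0.776 2.898 3.000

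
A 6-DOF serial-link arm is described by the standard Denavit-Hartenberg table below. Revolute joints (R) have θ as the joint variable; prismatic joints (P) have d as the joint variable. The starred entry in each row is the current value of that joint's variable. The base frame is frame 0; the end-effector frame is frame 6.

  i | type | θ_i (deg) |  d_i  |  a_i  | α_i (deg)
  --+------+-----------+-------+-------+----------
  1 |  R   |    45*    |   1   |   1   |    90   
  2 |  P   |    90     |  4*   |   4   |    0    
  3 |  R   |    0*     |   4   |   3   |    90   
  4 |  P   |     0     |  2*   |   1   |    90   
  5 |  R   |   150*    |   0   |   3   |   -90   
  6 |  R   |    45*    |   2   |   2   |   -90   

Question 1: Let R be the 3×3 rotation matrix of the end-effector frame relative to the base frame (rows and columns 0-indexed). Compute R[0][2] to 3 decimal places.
0.250

End-effector z-axis (col 2 of R) = (0.2500,-0.7500,0.6124)
R[0][2] = 0.2500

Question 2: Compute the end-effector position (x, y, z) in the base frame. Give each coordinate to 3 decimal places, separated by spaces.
9.114 -4.200 4.177

after link 1: o_1 = (0.7071, 0.7071, 1.0000)
after link 2: o_2 = (3.5355, -2.1213, 5.0000)
after link 3: o_3 = (6.3640, -4.9497, 8.0000)
after link 4: o_4 = (7.7782, -3.5355, 9.0000)
after link 5: o_5 = (8.8388, -2.4749, 6.4019)
after link 6: o_6 = (9.1141, -4.1996, 4.1772)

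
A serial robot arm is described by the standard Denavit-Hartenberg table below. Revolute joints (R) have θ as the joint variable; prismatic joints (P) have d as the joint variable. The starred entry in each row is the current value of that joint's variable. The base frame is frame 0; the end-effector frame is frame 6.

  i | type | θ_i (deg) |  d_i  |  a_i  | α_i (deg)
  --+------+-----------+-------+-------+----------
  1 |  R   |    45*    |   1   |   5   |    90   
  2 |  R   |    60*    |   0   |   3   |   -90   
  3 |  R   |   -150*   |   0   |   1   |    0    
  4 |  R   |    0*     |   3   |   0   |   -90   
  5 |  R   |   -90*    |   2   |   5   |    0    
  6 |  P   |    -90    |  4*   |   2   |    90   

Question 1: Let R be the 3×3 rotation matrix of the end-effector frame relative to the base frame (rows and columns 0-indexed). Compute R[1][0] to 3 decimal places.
0.660

End-effector x-axis (col 0 of R) = (-0.0474,0.6597,0.7500)
R[1][0] = 0.6597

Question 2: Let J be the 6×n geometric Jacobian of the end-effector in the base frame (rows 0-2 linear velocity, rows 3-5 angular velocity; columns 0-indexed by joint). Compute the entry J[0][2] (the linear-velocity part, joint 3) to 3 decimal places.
-1.073

axis z_2 = (-0.6124,-0.6124,0.5000); lever o_n−o_2 = (-0.2115,-6.8528,7.3481)
cross product → J_v[:, 2] = (-1.0734,4.3940,4.0670)
J_ω[:, 2] = z_2
entry J[0][2] = -1.0734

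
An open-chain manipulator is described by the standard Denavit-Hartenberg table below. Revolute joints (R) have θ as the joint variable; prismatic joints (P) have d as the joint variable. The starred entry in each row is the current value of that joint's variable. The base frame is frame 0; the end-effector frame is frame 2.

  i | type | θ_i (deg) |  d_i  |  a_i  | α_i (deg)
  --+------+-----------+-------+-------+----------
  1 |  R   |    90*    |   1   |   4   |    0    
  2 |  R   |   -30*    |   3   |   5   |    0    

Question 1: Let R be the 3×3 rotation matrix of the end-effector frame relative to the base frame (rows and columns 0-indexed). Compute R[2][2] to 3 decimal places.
End-effector z-axis (col 2 of R) = (0.0000,0.0000,1.0000)
R[2][2] = 1.0000

1.000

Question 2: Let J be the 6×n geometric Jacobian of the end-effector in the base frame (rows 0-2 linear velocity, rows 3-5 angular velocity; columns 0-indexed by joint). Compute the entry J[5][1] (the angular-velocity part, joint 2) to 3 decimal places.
axis z_1 = (0.0000,0.0000,1.0000); lever o_n−o_1 = (2.5000,4.3301,3.0000)
cross product → J_v[:, 1] = (-4.3301,2.5000,0.0000)
J_ω[:, 1] = z_1
entry J[5][1] = 1.0000

1.000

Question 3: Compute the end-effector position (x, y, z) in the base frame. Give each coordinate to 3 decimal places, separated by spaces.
after link 1: o_1 = (0.0000, 4.0000, 1.0000)
after link 2: o_2 = (2.5000, 8.3301, 4.0000)

2.500 8.330 4.000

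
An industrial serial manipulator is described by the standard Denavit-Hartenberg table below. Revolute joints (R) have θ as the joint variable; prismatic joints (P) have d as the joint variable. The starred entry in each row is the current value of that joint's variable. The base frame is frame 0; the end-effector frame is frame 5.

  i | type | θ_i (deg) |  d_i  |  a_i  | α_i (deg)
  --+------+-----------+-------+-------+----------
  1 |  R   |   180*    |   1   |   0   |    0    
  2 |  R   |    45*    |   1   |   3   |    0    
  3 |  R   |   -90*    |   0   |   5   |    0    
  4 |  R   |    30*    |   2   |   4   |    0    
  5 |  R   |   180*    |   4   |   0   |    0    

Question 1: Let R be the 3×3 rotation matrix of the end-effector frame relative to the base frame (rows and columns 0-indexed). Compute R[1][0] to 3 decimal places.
End-effector x-axis (col 0 of R) = (0.9659,-0.2588,0.0000)
R[1][0] = -0.2588

-0.259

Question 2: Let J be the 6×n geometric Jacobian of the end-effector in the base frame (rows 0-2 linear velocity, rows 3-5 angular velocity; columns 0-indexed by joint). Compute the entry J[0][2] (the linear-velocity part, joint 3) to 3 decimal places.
axis z_2 = (0.0000,0.0000,1.0000); lever o_n−o_2 = (-7.3992,4.5708,6.0000)
cross product → J_v[:, 2] = (-4.5708,-7.3992,0.0000)
J_ω[:, 2] = z_2
entry J[0][2] = -4.5708

-4.571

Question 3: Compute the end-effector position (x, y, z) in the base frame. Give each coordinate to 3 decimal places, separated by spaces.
-9.521 2.449 8.000

after link 1: o_1 = (0.0000, 0.0000, 1.0000)
after link 2: o_2 = (-2.1213, -2.1213, 2.0000)
after link 3: o_3 = (-5.6569, 1.4142, 2.0000)
after link 4: o_4 = (-9.5206, 2.4495, 4.0000)
after link 5: o_5 = (-9.5206, 2.4495, 8.0000)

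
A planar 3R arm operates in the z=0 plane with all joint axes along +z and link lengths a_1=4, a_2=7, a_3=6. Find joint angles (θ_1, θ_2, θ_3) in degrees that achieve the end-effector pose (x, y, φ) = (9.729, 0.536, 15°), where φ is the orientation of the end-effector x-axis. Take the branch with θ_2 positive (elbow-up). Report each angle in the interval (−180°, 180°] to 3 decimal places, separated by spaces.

wrist centre = target − a_3·(cos φ, sin φ) = (3.9334, -1.0169)
cos θ_2 = (16.5061−4²−7²)/(2·4·7) = -0.8660; θ_2 = 149.9928° (elbow-up)
β = atan2(-1.0169,3.9334) = -14.4953°; ψ = atan2(3.5008,-2.0617) = 120.4955°
θ_1 = β − ψ = -134.9908°
θ_3 = φ − θ_1 − θ_2 = -0.0020° (wrapped to (-180°,180°])

-134.991 149.993 -0.002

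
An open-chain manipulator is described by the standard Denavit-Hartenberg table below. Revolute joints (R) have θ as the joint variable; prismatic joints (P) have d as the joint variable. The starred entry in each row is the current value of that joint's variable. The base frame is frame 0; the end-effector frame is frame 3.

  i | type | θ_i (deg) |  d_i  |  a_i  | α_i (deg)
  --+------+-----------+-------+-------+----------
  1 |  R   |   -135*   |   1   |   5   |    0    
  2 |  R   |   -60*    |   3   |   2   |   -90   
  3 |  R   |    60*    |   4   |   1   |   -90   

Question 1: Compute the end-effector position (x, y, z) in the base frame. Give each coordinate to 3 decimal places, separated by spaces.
-6.986 -6.752 3.134

after link 1: o_1 = (-3.5355, -3.5355, 1.0000)
after link 2: o_2 = (-5.4674, -3.0179, 4.0000)
after link 3: o_3 = (-6.9856, -6.7522, 3.1340)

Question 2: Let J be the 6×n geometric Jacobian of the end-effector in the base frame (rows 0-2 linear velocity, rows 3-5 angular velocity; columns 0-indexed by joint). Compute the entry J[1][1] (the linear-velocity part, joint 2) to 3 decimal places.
-3.450

axis z_1 = (0.0000,0.0000,1.0000); lever o_n−o_1 = (-3.4501,-3.2167,2.1340)
cross product → J_v[:, 1] = (3.2167,-3.4501,0.0000)
J_ω[:, 1] = z_1
entry J[1][1] = -3.4501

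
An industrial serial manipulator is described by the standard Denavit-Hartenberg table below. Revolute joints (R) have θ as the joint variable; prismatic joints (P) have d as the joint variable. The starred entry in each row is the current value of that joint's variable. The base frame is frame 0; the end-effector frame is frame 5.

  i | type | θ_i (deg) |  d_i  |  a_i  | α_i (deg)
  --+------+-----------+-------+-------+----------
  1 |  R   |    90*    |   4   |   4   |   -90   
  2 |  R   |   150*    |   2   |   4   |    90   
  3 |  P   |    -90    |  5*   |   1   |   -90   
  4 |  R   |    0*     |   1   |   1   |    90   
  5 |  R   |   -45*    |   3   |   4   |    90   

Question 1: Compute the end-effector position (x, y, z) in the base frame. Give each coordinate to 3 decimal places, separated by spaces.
after link 1: o_1 = (0.0000, 4.0000, 4.0000)
after link 2: o_2 = (-2.0000, 0.5359, 2.0000)
after link 3: o_3 = (-1.0000, 3.0359, -2.3301)
after link 4: o_4 = (-0.0000, 2.1699, -2.8301)
after link 5: o_5 = (2.8284, 6.1194, -4.0140)

2.828 6.119 -4.014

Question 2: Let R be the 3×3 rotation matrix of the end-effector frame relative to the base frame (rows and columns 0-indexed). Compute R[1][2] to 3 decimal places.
0.612

End-effector z-axis (col 2 of R) = (-0.7071,0.6124,0.3536)
R[1][2] = 0.6124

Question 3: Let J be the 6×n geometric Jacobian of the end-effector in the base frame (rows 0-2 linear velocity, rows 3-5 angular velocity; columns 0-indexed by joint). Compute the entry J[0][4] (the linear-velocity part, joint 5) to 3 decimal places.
axis z_4 = (-0.0000,0.5000,-0.8660); lever o_n−o_4 = (2.8284,3.9495,-1.1839)
cross product → J_v[:, 4] = (2.8284,-2.4495,-1.4142)
J_ω[:, 4] = z_4
entry J[0][4] = 2.8284

2.828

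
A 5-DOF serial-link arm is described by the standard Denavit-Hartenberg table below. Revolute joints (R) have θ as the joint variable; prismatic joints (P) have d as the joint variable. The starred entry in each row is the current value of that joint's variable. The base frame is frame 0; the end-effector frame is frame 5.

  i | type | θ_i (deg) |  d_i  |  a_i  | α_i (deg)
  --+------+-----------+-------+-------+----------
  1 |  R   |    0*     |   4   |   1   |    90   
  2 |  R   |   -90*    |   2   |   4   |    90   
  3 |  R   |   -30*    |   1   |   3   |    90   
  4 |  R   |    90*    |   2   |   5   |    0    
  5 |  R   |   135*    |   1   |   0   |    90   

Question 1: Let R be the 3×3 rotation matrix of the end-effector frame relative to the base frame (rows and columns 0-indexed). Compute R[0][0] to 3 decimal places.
End-effector x-axis (col 0 of R) = (0.7071,-0.3536,0.6124)
R[0][0] = 0.7071

0.707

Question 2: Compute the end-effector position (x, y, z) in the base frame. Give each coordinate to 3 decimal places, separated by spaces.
-5.000 2.098 -1.098

after link 1: o_1 = (1.0000, 0.0000, 4.0000)
after link 2: o_2 = (1.0000, -2.0000, 0.0000)
after link 3: o_3 = (0.0000, -0.5000, -2.5981)
after link 4: o_4 = (-5.0000, 1.2321, -1.5981)
after link 5: o_5 = (-5.0000, 2.0981, -1.0981)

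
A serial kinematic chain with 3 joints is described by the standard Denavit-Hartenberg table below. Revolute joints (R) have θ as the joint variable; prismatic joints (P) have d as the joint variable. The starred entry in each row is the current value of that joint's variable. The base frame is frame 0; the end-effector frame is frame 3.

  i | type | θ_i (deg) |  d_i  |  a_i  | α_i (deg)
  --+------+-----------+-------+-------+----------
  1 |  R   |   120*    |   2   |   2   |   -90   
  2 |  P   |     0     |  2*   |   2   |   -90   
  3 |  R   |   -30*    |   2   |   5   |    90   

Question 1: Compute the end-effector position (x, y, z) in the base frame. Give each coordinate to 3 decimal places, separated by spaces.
after link 1: o_1 = (-1.0000, 1.7321, 2.0000)
after link 2: o_2 = (-3.7321, 2.4641, 2.0000)
after link 3: o_3 = (-8.0622, 4.9641, 0.0000)

-8.062 4.964 0.000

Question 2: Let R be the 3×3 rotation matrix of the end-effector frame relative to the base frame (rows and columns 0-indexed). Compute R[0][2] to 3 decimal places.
-0.500

End-effector z-axis (col 2 of R) = (-0.5000,-0.8660,0.0000)
R[0][2] = -0.5000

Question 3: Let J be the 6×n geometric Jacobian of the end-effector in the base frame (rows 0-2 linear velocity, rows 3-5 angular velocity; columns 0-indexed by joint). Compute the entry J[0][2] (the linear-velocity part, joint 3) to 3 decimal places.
2.500

axis z_2 = (-0.0000,-0.0000,-1.0000); lever o_n−o_2 = (-4.3301,2.5000,-2.0000)
cross product → J_v[:, 2] = (2.5000,4.3301,-0.0000)
J_ω[:, 2] = z_2
entry J[0][2] = 2.5000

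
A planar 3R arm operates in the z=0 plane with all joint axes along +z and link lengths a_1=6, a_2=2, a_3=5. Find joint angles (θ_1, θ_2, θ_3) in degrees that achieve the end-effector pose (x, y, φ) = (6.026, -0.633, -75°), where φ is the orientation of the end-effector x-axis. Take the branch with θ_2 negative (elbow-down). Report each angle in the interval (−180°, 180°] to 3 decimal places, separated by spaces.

60.003 -89.994 -45.010

wrist centre = target − a_3·(cos φ, sin φ) = (4.7319, 4.1966)
cos θ_2 = (40.0026−6²−2²)/(2·6·2) = 0.0001; θ_2 = -89.9937° (elbow-down)
β = atan2(4.1966,4.7319) = 41.5692°; ψ = atan2(-2.0000,6.0002) = -18.4343°
θ_1 = β − ψ = 60.0035°
θ_3 = φ − θ_1 − θ_2 = -45.0097° (wrapped to (-180°,180°])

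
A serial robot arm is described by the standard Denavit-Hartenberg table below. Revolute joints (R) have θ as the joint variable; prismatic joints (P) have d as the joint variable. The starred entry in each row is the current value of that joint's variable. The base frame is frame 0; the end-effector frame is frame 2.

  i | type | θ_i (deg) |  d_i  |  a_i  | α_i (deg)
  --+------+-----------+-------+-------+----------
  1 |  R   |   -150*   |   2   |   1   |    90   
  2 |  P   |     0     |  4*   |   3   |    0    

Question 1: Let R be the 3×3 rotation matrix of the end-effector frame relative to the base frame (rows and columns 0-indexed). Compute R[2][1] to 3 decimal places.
1.000

End-effector y-axis (col 1 of R) = (0.0000,-0.0000,1.0000)
R[2][1] = 1.0000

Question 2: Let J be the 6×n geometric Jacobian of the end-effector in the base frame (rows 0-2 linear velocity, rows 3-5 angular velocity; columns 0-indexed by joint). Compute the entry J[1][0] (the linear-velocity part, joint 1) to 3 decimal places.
-5.464

axis z_0 = ẑ; lever o_n−o_0 = (-5.4641,1.4641,2.0000)
cross product → J_v[:, 0] = (-1.4641,-5.4641,0.0000)
J_ω[:, 0] = z_0
entry J[1][0] = -5.4641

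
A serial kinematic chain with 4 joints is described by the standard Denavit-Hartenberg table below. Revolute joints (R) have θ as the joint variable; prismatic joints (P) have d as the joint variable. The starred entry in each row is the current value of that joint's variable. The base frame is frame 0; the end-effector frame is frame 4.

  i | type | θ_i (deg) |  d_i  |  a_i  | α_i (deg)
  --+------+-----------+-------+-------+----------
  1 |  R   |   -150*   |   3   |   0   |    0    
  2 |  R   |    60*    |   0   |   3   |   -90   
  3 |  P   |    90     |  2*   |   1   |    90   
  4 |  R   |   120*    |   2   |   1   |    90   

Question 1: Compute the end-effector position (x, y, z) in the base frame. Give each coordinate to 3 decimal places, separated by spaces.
2.866 -5.000 2.500

after link 1: o_1 = (0.0000, 0.0000, 3.0000)
after link 2: o_2 = (-0.0000, -3.0000, 3.0000)
after link 3: o_3 = (2.0000, -3.0000, 2.0000)
after link 4: o_4 = (2.8660, -5.0000, 2.5000)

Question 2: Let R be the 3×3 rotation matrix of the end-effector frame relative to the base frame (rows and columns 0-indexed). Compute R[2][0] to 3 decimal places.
End-effector x-axis (col 0 of R) = (0.8660,-0.0000,0.5000)
R[2][0] = 0.5000

0.500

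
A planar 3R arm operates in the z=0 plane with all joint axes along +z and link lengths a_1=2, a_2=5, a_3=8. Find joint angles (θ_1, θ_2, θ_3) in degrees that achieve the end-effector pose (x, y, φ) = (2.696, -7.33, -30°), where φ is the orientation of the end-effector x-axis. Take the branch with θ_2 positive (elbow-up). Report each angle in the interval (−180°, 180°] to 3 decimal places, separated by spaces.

wrist centre = target − a_3·(cos φ, sin φ) = (-4.2322, -3.3300)
cos θ_2 = (29.0004−2²−5²)/(2·2·5) = 0.0000; θ_2 = 89.9987° (elbow-up)
β = atan2(-3.3300,-4.2322) = -141.8035°; ψ = atan2(5.0000,2.0001) = 68.1975°
θ_1 = β − ψ = -210.0010°
θ_3 = φ − θ_1 − θ_2 = 90.0022° (wrapped to (-180°,180°])

149.999 89.999 90.002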